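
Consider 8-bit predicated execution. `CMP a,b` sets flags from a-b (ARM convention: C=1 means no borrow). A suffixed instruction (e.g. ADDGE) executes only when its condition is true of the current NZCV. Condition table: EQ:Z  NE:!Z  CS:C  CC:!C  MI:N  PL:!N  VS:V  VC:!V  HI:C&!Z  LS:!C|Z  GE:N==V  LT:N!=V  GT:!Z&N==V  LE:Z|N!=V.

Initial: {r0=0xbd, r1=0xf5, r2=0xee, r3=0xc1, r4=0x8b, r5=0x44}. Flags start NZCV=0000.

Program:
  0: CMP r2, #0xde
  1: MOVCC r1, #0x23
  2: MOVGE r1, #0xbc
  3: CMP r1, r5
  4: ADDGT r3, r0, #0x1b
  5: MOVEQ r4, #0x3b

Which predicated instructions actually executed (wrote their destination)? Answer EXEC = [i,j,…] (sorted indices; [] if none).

[0] flags=0010 → (cmp)
[1] flags=0010 CC?F → skip
[2] flags=0010 GE?T → r1=0xbc
[3] flags=0011 → (cmp)
[4] flags=0011 GT?F → skip
[5] flags=0011 EQ?F → skip

EXEC = [2]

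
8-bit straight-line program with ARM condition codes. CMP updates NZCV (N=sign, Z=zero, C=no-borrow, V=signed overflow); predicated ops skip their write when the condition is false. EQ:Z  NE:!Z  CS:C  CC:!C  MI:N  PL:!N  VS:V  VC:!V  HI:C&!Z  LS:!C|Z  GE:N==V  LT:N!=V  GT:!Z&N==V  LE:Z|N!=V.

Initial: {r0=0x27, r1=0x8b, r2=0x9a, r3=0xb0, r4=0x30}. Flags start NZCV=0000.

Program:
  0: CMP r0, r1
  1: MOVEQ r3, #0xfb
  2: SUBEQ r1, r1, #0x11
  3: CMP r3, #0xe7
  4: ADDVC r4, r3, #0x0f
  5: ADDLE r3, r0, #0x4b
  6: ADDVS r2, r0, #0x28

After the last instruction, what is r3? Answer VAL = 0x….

0: ✓ CMP  NZCV=1001
1: · MOVEQ
2: · SUBEQ
3: ✓ CMP  NZCV=1000
4: ✓ ADDVC  r4←0xbf
5: ✓ ADDLE  r3←0x72
6: · ADDVS

VAL = 0x72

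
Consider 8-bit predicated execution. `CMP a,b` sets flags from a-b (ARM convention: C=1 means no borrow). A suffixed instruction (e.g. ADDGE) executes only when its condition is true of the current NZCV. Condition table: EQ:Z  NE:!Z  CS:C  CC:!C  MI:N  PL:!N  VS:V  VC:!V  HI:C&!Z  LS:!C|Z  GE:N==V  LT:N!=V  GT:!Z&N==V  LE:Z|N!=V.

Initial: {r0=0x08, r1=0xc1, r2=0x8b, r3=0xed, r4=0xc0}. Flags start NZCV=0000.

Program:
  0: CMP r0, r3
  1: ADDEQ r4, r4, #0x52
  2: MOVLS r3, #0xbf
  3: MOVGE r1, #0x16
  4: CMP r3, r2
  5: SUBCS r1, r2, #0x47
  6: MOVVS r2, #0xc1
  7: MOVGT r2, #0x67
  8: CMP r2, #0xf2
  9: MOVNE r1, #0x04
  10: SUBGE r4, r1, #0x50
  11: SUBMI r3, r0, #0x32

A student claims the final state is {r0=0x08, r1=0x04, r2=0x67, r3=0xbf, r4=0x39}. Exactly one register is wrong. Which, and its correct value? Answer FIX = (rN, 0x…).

[0] flags=0000 → (cmp)
[1] flags=0000 EQ?F → skip
[2] flags=0000 LS?T → r3=0xbf
[3] flags=0000 GE?T → r1=0x16
[4] flags=0010 → (cmp)
[5] flags=0010 CS?T → r1=0x44
[6] flags=0010 VS?F → skip
[7] flags=0010 GT?T → r2=0x67
[8] flags=0000 → (cmp)
[9] flags=0000 NE?T → r1=0x04
[10] flags=0000 GE?T → r4=0xb4
[11] flags=0000 MI?F → skip

FIX = (r4, 0xb4)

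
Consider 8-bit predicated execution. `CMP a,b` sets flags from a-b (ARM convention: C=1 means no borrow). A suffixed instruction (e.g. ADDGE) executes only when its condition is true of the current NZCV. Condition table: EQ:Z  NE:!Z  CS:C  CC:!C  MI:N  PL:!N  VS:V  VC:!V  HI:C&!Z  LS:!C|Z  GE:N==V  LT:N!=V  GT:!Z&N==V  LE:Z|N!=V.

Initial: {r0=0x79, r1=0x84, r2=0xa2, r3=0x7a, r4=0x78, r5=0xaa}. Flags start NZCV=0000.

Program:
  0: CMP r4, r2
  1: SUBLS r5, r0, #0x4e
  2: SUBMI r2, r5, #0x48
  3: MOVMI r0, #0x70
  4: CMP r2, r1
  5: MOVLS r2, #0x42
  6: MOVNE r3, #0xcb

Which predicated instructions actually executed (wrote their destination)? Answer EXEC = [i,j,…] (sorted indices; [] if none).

EXEC = [1,2,3,6]

[0] flags=1001 → (cmp)
[1] flags=1001 LS?T → r5=0x2b
[2] flags=1001 MI?T → r2=0xe3
[3] flags=1001 MI?T → r0=0x70
[4] flags=0010 → (cmp)
[5] flags=0010 LS?F → skip
[6] flags=0010 NE?T → r3=0xcb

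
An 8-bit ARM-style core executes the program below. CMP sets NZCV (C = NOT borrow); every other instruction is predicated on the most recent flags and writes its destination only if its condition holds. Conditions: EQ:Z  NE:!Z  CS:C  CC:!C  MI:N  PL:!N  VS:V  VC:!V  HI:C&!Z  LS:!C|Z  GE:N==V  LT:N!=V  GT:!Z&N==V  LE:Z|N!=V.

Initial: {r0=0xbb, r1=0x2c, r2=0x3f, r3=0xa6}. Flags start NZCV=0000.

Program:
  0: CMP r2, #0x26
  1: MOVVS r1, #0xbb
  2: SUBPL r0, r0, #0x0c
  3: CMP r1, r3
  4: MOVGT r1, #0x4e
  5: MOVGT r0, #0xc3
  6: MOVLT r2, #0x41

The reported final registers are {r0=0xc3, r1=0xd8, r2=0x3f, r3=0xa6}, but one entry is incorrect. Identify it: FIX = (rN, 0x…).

[0] flags=0010 → (cmp)
[1] flags=0010 VS?F → skip
[2] flags=0010 PL?T → r0=0xaf
[3] flags=1001 → (cmp)
[4] flags=1001 GT?T → r1=0x4e
[5] flags=1001 GT?T → r0=0xc3
[6] flags=1001 LT?F → skip

FIX = (r1, 0x4e)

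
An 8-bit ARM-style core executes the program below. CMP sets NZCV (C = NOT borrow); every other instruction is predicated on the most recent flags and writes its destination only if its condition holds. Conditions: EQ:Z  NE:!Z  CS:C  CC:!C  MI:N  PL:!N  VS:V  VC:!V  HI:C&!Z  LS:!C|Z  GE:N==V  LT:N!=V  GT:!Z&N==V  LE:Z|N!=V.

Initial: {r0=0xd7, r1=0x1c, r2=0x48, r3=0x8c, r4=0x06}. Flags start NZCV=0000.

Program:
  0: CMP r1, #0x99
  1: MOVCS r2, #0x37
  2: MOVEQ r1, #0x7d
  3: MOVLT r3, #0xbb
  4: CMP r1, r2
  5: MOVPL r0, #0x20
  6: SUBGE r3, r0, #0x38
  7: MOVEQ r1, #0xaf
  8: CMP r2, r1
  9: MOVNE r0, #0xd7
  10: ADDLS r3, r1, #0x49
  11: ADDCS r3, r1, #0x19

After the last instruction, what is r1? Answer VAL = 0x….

VAL = 0x1c

[0] flags=1001 → (cmp)
[1] flags=1001 CS?F → skip
[2] flags=1001 EQ?F → skip
[3] flags=1001 LT?F → skip
[4] flags=1000 → (cmp)
[5] flags=1000 PL?F → skip
[6] flags=1000 GE?F → skip
[7] flags=1000 EQ?F → skip
[8] flags=0010 → (cmp)
[9] flags=0010 NE?T → r0=0xd7
[10] flags=0010 LS?F → skip
[11] flags=0010 CS?T → r3=0x35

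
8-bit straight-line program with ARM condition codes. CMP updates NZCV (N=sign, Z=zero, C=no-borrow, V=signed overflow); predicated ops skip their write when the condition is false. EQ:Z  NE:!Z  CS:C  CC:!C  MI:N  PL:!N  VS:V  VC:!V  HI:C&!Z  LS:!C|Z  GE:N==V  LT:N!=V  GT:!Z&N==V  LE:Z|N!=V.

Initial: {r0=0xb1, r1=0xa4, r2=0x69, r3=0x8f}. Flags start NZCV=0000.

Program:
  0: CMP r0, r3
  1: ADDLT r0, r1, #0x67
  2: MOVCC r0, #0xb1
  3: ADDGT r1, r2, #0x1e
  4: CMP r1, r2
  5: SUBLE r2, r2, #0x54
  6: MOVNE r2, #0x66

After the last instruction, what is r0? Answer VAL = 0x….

VAL = 0xb1

[0] flags=0010 → (cmp)
[1] flags=0010 LT?F → skip
[2] flags=0010 CC?F → skip
[3] flags=0010 GT?T → r1=0x87
[4] flags=0011 → (cmp)
[5] flags=0011 LE?T → r2=0x15
[6] flags=0011 NE?T → r2=0x66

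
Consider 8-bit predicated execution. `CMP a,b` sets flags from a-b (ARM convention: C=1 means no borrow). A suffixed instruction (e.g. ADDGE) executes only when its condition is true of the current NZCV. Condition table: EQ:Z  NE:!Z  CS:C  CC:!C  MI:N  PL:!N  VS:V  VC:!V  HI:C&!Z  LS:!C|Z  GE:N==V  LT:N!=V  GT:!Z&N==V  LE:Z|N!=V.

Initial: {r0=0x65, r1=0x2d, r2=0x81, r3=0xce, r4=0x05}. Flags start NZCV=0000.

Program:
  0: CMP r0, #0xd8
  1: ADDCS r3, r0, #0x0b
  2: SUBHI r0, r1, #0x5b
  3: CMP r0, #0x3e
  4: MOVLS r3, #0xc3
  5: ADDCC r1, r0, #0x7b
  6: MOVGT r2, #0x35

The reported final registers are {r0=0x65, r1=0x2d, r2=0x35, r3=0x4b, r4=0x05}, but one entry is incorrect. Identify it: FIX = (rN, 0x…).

0: ✓ CMP  NZCV=1001
1: · ADDCS
2: · SUBHI
3: ✓ CMP  NZCV=0010
4: · MOVLS
5: · ADDCC
6: ✓ MOVGT  r2←0x35

FIX = (r3, 0xce)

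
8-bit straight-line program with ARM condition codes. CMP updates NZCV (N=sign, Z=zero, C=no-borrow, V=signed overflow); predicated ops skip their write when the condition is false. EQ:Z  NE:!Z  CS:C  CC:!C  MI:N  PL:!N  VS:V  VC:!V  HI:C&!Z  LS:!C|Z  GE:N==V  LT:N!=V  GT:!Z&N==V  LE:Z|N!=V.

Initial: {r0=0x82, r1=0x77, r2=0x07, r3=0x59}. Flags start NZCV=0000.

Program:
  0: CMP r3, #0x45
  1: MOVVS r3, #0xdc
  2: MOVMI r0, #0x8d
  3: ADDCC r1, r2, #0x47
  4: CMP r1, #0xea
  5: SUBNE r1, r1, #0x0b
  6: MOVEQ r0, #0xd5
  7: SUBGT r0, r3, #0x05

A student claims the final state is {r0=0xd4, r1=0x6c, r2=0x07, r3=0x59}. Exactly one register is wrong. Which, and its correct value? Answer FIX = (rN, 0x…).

FIX = (r0, 0x54)

0: ✓ CMP  NZCV=0010
1: · MOVVS
2: · MOVMI
3: · ADDCC
4: ✓ CMP  NZCV=1001
5: ✓ SUBNE  r1←0x6c
6: · MOVEQ
7: ✓ SUBGT  r0←0x54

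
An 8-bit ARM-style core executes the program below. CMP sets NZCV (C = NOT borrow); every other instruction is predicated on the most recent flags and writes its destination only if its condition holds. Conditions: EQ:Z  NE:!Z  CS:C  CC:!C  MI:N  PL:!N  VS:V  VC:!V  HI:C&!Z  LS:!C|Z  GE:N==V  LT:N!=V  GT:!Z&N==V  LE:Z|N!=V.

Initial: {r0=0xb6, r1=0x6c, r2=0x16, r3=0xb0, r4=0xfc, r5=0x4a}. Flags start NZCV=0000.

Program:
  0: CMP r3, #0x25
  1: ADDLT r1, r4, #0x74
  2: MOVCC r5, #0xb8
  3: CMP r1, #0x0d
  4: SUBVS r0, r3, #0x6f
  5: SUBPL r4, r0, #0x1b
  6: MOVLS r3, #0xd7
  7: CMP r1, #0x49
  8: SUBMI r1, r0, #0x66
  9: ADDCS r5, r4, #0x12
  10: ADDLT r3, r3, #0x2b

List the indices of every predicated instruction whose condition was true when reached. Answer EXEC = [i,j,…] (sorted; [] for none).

[0] flags=1010 → (cmp)
[1] flags=1010 LT?T → r1=0x70
[2] flags=1010 CC?F → skip
[3] flags=0010 → (cmp)
[4] flags=0010 VS?F → skip
[5] flags=0010 PL?T → r4=0x9b
[6] flags=0010 LS?F → skip
[7] flags=0010 → (cmp)
[8] flags=0010 MI?F → skip
[9] flags=0010 CS?T → r5=0xad
[10] flags=0010 LT?F → skip

EXEC = [1,5,9]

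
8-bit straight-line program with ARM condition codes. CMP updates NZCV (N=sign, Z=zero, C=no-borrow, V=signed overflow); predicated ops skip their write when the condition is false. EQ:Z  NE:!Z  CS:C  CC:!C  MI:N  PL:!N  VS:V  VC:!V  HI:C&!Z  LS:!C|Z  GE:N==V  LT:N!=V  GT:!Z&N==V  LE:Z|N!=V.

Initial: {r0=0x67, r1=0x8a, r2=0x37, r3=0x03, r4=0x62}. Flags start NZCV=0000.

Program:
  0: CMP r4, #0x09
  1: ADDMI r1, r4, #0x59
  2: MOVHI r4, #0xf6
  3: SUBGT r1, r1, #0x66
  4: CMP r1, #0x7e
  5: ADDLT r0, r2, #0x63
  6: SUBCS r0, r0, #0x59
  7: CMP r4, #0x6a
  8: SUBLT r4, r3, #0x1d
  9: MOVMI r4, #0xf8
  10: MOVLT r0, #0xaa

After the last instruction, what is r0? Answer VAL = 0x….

[0] flags=0010 → (cmp)
[1] flags=0010 MI?F → skip
[2] flags=0010 HI?T → r4=0xf6
[3] flags=0010 GT?T → r1=0x24
[4] flags=1000 → (cmp)
[5] flags=1000 LT?T → r0=0x9a
[6] flags=1000 CS?F → skip
[7] flags=1010 → (cmp)
[8] flags=1010 LT?T → r4=0xe6
[9] flags=1010 MI?T → r4=0xf8
[10] flags=1010 LT?T → r0=0xaa

VAL = 0xaa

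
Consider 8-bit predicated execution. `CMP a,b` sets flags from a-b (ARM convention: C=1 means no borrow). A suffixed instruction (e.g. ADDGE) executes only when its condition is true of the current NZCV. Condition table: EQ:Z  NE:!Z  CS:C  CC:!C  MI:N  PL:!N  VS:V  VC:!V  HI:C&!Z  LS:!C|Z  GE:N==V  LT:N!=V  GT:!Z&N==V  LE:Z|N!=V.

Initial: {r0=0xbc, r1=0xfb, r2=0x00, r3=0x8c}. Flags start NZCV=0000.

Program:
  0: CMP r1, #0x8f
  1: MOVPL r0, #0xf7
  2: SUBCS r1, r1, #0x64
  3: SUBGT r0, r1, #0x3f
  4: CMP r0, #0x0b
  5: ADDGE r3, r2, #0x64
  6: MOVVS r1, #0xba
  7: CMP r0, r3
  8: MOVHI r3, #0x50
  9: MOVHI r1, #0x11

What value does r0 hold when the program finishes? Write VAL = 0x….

[0] flags=0010 → (cmp)
[1] flags=0010 PL?T → r0=0xf7
[2] flags=0010 CS?T → r1=0x97
[3] flags=0010 GT?T → r0=0x58
[4] flags=0010 → (cmp)
[5] flags=0010 GE?T → r3=0x64
[6] flags=0010 VS?F → skip
[7] flags=1000 → (cmp)
[8] flags=1000 HI?F → skip
[9] flags=1000 HI?F → skip

VAL = 0x58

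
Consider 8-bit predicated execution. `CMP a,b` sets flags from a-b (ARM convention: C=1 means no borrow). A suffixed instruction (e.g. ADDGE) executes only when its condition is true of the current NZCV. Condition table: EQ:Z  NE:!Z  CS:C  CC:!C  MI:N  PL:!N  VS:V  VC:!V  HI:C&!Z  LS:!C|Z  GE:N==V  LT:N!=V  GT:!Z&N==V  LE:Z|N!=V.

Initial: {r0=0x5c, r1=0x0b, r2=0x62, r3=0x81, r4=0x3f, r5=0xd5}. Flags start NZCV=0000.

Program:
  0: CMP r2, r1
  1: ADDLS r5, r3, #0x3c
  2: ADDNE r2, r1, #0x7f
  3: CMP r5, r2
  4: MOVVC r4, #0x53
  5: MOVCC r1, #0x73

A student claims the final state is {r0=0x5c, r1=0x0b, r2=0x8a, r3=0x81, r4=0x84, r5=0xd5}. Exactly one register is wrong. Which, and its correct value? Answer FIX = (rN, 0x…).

FIX = (r4, 0x53)

0: ✓ CMP  NZCV=0010
1: · ADDLS
2: ✓ ADDNE  r2←0x8a
3: ✓ CMP  NZCV=0010
4: ✓ MOVVC  r4←0x53
5: · MOVCC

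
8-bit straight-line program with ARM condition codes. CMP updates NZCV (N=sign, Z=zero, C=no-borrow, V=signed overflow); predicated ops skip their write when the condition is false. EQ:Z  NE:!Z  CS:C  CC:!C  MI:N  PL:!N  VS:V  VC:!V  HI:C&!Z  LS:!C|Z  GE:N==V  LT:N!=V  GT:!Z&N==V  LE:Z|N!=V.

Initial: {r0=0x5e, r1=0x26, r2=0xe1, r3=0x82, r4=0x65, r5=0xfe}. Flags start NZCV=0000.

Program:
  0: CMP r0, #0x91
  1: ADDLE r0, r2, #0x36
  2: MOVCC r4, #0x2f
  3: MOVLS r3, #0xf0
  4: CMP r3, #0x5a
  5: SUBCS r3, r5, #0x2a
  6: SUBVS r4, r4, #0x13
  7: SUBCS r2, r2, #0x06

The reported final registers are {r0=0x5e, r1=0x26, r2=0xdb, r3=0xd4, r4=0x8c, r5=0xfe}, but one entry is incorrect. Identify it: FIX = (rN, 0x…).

0: ✓ CMP  NZCV=1001
1: · ADDLE
2: ✓ MOVCC  r4←0x2f
3: ✓ MOVLS  r3←0xf0
4: ✓ CMP  NZCV=1010
5: ✓ SUBCS  r3←0xd4
6: · SUBVS
7: ✓ SUBCS  r2←0xdb

FIX = (r4, 0x2f)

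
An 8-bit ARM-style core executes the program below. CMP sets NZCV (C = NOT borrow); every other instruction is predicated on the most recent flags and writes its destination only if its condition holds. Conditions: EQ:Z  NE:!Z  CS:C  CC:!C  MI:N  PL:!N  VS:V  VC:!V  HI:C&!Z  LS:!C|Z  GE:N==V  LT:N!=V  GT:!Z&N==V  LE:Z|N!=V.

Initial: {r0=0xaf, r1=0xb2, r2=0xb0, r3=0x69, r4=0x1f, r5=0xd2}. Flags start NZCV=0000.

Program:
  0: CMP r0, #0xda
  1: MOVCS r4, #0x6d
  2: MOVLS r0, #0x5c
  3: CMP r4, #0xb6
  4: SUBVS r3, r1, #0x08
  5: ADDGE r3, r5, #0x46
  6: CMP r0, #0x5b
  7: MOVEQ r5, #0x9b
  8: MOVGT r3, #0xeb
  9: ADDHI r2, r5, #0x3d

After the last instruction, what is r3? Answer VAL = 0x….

[0] flags=1000 → (cmp)
[1] flags=1000 CS?F → skip
[2] flags=1000 LS?T → r0=0x5c
[3] flags=0000 → (cmp)
[4] flags=0000 VS?F → skip
[5] flags=0000 GE?T → r3=0x18
[6] flags=0010 → (cmp)
[7] flags=0010 EQ?F → skip
[8] flags=0010 GT?T → r3=0xeb
[9] flags=0010 HI?T → r2=0x0f

VAL = 0xeb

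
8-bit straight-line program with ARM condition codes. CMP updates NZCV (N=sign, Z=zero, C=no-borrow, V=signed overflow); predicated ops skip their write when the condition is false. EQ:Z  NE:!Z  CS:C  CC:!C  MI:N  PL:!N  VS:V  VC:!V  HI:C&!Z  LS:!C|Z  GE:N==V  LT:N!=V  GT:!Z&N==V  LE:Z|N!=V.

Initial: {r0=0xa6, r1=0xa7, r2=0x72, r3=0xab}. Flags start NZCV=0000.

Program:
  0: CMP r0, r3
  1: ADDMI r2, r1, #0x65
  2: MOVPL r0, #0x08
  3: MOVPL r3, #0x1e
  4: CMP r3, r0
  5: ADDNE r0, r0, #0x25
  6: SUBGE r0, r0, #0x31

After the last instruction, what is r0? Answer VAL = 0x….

[0] flags=1000 → (cmp)
[1] flags=1000 MI?T → r2=0x0c
[2] flags=1000 PL?F → skip
[3] flags=1000 PL?F → skip
[4] flags=0010 → (cmp)
[5] flags=0010 NE?T → r0=0xcb
[6] flags=0010 GE?T → r0=0x9a

VAL = 0x9a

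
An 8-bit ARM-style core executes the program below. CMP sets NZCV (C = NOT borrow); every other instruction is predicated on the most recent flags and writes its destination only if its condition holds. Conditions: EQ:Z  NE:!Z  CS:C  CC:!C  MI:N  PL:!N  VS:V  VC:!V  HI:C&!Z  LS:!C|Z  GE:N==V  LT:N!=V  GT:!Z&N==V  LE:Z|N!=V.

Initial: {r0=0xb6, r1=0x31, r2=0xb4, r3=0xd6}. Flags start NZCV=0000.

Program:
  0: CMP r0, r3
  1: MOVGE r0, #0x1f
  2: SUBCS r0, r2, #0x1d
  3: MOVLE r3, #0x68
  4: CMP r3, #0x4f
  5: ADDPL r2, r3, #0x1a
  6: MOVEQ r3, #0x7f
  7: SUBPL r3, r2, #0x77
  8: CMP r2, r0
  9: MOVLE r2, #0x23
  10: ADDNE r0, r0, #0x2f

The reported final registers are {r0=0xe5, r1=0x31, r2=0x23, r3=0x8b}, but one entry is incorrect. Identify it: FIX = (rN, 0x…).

[0] flags=1000 → (cmp)
[1] flags=1000 GE?F → skip
[2] flags=1000 CS?F → skip
[3] flags=1000 LE?T → r3=0x68
[4] flags=0010 → (cmp)
[5] flags=0010 PL?T → r2=0x82
[6] flags=0010 EQ?F → skip
[7] flags=0010 PL?T → r3=0x0b
[8] flags=1000 → (cmp)
[9] flags=1000 LE?T → r2=0x23
[10] flags=1000 NE?T → r0=0xe5

FIX = (r3, 0x0b)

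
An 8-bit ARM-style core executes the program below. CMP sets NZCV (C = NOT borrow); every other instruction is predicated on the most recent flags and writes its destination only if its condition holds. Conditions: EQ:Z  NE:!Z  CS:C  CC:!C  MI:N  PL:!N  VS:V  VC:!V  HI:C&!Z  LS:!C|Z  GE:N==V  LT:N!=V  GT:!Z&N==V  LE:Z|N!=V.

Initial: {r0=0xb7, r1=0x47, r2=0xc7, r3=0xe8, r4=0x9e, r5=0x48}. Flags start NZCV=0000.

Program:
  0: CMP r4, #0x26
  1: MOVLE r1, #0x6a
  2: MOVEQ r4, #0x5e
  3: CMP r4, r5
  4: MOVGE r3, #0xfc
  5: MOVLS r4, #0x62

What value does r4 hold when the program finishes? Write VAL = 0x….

VAL = 0x9e

[0] flags=0011 → (cmp)
[1] flags=0011 LE?T → r1=0x6a
[2] flags=0011 EQ?F → skip
[3] flags=0011 → (cmp)
[4] flags=0011 GE?F → skip
[5] flags=0011 LS?F → skip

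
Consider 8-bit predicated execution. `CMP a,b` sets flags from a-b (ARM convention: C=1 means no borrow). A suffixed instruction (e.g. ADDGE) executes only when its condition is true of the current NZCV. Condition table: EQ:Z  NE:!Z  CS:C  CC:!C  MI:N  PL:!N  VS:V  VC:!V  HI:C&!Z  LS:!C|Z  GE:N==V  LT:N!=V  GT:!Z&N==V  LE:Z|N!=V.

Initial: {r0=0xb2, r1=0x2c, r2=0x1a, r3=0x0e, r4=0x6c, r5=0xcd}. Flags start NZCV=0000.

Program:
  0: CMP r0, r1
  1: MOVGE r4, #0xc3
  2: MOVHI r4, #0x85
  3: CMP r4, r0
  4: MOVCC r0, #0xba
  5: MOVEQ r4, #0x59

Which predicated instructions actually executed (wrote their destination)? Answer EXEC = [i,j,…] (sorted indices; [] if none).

EXEC = [2,4]

0: ✓ CMP  NZCV=1010
1: · MOVGE
2: ✓ MOVHI  r4←0x85
3: ✓ CMP  NZCV=1000
4: ✓ MOVCC  r0←0xba
5: · MOVEQ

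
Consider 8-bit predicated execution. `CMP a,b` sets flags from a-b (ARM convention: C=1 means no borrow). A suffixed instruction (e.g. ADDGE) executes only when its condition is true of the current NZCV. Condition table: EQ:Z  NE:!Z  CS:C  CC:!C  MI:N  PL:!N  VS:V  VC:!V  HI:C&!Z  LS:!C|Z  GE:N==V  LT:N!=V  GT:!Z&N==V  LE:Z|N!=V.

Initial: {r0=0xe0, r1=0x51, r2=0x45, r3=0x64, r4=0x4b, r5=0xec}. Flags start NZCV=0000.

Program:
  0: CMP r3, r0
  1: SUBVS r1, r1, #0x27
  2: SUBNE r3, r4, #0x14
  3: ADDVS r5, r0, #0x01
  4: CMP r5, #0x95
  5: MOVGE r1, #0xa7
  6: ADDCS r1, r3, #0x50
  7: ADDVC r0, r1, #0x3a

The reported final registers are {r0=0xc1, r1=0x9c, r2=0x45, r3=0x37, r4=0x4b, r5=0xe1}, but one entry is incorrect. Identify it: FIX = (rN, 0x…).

FIX = (r1, 0x87)

[0] flags=1001 → (cmp)
[1] flags=1001 VS?T → r1=0x2a
[2] flags=1001 NE?T → r3=0x37
[3] flags=1001 VS?T → r5=0xe1
[4] flags=0010 → (cmp)
[5] flags=0010 GE?T → r1=0xa7
[6] flags=0010 CS?T → r1=0x87
[7] flags=0010 VC?T → r0=0xc1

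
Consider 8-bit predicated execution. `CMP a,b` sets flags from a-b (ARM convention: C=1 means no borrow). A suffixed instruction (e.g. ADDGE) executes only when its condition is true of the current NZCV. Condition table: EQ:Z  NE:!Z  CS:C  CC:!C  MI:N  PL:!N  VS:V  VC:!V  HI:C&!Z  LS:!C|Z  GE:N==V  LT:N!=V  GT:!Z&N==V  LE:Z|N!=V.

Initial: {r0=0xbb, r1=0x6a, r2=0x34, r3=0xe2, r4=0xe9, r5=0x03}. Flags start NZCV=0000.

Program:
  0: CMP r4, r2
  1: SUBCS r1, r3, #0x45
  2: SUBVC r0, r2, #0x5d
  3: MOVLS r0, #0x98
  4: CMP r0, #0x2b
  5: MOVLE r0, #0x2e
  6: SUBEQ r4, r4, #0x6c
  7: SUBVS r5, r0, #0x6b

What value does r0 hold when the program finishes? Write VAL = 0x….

[0] flags=1010 → (cmp)
[1] flags=1010 CS?T → r1=0x9d
[2] flags=1010 VC?T → r0=0xd7
[3] flags=1010 LS?F → skip
[4] flags=1010 → (cmp)
[5] flags=1010 LE?T → r0=0x2e
[6] flags=1010 EQ?F → skip
[7] flags=1010 VS?F → skip

VAL = 0x2e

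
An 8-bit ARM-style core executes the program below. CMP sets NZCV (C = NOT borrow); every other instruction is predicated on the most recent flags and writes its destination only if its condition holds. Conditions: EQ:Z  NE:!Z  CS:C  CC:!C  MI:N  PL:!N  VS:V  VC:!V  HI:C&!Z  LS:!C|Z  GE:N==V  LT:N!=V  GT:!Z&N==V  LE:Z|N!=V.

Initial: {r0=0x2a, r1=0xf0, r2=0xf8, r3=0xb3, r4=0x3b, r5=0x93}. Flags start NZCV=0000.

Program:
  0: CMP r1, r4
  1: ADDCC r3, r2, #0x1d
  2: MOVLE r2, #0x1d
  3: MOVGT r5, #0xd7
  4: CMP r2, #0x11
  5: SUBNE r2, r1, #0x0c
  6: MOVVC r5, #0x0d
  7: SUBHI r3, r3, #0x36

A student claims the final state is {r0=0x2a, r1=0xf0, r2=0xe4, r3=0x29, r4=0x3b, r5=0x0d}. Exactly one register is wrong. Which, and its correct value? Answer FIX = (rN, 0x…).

0: ✓ CMP  NZCV=1010
1: · ADDCC
2: ✓ MOVLE  r2←0x1d
3: · MOVGT
4: ✓ CMP  NZCV=0010
5: ✓ SUBNE  r2←0xe4
6: ✓ MOVVC  r5←0x0d
7: ✓ SUBHI  r3←0x7d

FIX = (r3, 0x7d)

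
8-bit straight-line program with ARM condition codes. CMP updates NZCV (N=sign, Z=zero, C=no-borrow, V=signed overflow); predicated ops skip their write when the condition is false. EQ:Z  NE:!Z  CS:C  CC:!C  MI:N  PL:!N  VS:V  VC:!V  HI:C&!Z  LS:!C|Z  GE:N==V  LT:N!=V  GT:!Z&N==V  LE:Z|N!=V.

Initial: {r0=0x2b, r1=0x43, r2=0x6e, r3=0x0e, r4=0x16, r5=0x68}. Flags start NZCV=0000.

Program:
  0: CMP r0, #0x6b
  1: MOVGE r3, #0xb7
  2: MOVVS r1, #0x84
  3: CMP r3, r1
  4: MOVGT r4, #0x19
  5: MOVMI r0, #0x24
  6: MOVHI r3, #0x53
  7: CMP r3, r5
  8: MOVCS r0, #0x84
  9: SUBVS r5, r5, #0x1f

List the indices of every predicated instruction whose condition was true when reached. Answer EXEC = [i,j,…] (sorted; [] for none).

EXEC = [5]

[0] flags=1000 → (cmp)
[1] flags=1000 GE?F → skip
[2] flags=1000 VS?F → skip
[3] flags=1000 → (cmp)
[4] flags=1000 GT?F → skip
[5] flags=1000 MI?T → r0=0x24
[6] flags=1000 HI?F → skip
[7] flags=1000 → (cmp)
[8] flags=1000 CS?F → skip
[9] flags=1000 VS?F → skip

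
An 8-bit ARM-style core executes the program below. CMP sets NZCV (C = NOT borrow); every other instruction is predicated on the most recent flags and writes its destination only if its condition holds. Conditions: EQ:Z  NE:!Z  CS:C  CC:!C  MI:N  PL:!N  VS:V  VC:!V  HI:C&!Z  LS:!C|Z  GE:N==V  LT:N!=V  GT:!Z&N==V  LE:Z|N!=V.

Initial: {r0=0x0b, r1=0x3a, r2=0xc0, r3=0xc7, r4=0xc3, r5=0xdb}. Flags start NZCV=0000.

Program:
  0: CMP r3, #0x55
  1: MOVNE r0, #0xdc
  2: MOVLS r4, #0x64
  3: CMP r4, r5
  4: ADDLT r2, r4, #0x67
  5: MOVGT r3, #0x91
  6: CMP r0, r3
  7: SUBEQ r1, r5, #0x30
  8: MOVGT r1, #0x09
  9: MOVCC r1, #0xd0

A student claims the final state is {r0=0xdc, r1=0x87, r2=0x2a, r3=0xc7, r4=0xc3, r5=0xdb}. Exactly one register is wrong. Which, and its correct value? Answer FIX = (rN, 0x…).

[0] flags=0011 → (cmp)
[1] flags=0011 NE?T → r0=0xdc
[2] flags=0011 LS?F → skip
[3] flags=1000 → (cmp)
[4] flags=1000 LT?T → r2=0x2a
[5] flags=1000 GT?F → skip
[6] flags=0010 → (cmp)
[7] flags=0010 EQ?F → skip
[8] flags=0010 GT?T → r1=0x09
[9] flags=0010 CC?F → skip

FIX = (r1, 0x09)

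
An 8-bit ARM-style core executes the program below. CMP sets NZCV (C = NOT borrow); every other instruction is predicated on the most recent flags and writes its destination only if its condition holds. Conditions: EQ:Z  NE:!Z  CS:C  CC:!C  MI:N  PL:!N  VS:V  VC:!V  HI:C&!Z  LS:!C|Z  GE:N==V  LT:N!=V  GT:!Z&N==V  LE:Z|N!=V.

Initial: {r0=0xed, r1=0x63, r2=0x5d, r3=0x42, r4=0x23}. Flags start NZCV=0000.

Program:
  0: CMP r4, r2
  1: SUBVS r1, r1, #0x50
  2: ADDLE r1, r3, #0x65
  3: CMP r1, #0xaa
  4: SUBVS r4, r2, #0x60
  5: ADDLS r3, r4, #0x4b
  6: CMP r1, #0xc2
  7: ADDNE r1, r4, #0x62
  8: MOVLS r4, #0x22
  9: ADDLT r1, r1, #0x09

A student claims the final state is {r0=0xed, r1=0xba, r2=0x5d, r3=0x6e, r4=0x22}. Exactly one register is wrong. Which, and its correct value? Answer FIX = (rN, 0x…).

0: ✓ CMP  NZCV=1000
1: · SUBVS
2: ✓ ADDLE  r1←0xa7
3: ✓ CMP  NZCV=1000
4: · SUBVS
5: ✓ ADDLS  r3←0x6e
6: ✓ CMP  NZCV=1000
7: ✓ ADDNE  r1←0x85
8: ✓ MOVLS  r4←0x22
9: ✓ ADDLT  r1←0x8e

FIX = (r1, 0x8e)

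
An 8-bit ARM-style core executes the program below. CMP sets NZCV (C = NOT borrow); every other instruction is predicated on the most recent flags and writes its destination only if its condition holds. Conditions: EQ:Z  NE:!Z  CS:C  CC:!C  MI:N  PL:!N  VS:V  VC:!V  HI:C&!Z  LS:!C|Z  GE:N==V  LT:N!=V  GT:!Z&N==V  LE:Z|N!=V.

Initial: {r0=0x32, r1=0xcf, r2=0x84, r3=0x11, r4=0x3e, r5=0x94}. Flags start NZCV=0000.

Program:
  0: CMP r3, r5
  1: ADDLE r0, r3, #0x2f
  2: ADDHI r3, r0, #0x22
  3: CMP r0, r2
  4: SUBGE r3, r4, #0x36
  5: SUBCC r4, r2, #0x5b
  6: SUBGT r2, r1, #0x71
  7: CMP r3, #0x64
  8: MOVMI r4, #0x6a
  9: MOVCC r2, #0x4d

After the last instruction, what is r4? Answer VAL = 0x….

VAL = 0x6a

0: ✓ CMP  NZCV=0000
1: · ADDLE
2: · ADDHI
3: ✓ CMP  NZCV=1001
4: ✓ SUBGE  r3←0x08
5: ✓ SUBCC  r4←0x29
6: ✓ SUBGT  r2←0x5e
7: ✓ CMP  NZCV=1000
8: ✓ MOVMI  r4←0x6a
9: ✓ MOVCC  r2←0x4d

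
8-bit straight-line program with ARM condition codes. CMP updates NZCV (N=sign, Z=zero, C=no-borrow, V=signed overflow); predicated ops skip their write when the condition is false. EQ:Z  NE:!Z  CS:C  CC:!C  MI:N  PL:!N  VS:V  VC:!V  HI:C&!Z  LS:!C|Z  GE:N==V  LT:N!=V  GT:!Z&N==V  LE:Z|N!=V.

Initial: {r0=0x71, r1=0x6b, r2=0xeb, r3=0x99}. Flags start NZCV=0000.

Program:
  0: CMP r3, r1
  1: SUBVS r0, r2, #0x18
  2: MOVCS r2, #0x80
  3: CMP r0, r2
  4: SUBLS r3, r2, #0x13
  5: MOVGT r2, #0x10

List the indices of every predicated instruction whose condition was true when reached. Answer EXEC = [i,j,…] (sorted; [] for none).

0: ✓ CMP  NZCV=0011
1: ✓ SUBVS  r0←0xd3
2: ✓ MOVCS  r2←0x80
3: ✓ CMP  NZCV=0010
4: · SUBLS
5: ✓ MOVGT  r2←0x10

EXEC = [1,2,5]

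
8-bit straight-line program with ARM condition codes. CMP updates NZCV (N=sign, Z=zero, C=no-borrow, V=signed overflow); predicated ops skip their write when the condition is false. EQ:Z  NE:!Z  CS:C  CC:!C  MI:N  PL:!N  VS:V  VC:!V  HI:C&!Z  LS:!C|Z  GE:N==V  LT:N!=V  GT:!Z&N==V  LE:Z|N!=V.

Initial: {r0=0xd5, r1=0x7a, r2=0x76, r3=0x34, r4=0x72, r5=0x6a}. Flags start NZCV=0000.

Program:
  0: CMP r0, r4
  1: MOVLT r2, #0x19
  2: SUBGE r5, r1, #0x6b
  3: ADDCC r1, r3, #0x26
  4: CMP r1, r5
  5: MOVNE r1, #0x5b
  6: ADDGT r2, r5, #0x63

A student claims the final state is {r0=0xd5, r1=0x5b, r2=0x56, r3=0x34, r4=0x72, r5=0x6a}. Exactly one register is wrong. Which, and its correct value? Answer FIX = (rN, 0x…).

FIX = (r2, 0xcd)

0: ✓ CMP  NZCV=0011
1: ✓ MOVLT  r2←0x19
2: · SUBGE
3: · ADDCC
4: ✓ CMP  NZCV=0010
5: ✓ MOVNE  r1←0x5b
6: ✓ ADDGT  r2←0xcd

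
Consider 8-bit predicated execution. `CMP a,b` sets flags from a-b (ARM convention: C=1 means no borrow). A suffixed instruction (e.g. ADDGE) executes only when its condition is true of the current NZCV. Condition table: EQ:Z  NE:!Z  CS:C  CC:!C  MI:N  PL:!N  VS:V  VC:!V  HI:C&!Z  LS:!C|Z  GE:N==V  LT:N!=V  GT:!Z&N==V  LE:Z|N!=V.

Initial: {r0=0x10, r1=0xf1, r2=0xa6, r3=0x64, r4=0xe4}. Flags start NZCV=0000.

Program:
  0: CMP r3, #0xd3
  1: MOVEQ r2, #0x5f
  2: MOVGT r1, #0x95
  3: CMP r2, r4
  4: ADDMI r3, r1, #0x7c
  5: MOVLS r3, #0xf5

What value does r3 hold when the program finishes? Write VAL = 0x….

VAL = 0xf5

0: ✓ CMP  NZCV=1001
1: · MOVEQ
2: ✓ MOVGT  r1←0x95
3: ✓ CMP  NZCV=1000
4: ✓ ADDMI  r3←0x11
5: ✓ MOVLS  r3←0xf5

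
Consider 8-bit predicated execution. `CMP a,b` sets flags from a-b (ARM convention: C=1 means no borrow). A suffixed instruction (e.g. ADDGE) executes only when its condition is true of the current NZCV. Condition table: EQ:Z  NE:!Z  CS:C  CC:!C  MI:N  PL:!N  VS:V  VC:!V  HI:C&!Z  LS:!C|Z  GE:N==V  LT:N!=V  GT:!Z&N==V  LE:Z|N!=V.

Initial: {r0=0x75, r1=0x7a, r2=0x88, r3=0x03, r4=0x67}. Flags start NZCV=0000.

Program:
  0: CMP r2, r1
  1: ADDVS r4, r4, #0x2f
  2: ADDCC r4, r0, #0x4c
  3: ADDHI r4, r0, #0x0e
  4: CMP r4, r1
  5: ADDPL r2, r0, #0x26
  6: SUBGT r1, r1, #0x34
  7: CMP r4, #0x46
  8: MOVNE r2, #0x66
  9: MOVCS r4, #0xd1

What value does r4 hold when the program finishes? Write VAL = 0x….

0: ✓ CMP  NZCV=0011
1: ✓ ADDVS  r4←0x96
2: · ADDCC
3: ✓ ADDHI  r4←0x83
4: ✓ CMP  NZCV=0011
5: ✓ ADDPL  r2←0x9b
6: · SUBGT
7: ✓ CMP  NZCV=0011
8: ✓ MOVNE  r2←0x66
9: ✓ MOVCS  r4←0xd1

VAL = 0xd1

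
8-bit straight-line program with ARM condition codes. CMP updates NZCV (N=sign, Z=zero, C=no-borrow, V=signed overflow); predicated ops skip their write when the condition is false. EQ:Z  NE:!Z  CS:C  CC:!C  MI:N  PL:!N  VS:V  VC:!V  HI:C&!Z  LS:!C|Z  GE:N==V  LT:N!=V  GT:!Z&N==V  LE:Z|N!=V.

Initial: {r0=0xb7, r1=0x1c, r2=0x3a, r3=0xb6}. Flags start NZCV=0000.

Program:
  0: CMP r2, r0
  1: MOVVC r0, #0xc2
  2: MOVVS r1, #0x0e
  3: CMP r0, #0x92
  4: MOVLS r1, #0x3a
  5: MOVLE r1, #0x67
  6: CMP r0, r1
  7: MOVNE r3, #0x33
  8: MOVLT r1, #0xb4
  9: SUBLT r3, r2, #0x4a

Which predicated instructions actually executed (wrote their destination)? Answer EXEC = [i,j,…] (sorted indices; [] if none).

0: ✓ CMP  NZCV=1001
1: · MOVVC
2: ✓ MOVVS  r1←0x0e
3: ✓ CMP  NZCV=0010
4: · MOVLS
5: · MOVLE
6: ✓ CMP  NZCV=1010
7: ✓ MOVNE  r3←0x33
8: ✓ MOVLT  r1←0xb4
9: ✓ SUBLT  r3←0xf0

EXEC = [2,7,8,9]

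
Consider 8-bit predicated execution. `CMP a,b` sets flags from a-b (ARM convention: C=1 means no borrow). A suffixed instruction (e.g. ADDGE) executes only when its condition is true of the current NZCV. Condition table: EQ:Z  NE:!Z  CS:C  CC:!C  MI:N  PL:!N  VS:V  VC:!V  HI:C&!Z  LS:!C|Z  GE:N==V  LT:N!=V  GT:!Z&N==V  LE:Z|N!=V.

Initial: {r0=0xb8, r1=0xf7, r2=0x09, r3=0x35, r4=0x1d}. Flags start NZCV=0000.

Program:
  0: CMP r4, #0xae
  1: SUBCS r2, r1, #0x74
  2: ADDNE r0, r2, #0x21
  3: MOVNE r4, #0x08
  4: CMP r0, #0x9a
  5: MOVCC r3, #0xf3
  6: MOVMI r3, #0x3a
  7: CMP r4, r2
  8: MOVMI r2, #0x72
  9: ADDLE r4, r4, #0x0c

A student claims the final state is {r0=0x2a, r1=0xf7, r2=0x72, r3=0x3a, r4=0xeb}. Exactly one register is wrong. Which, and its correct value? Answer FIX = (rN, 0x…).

0: ✓ CMP  NZCV=0000
1: · SUBCS
2: ✓ ADDNE  r0←0x2a
3: ✓ MOVNE  r4←0x08
4: ✓ CMP  NZCV=1001
5: ✓ MOVCC  r3←0xf3
6: ✓ MOVMI  r3←0x3a
7: ✓ CMP  NZCV=1000
8: ✓ MOVMI  r2←0x72
9: ✓ ADDLE  r4←0x14

FIX = (r4, 0x14)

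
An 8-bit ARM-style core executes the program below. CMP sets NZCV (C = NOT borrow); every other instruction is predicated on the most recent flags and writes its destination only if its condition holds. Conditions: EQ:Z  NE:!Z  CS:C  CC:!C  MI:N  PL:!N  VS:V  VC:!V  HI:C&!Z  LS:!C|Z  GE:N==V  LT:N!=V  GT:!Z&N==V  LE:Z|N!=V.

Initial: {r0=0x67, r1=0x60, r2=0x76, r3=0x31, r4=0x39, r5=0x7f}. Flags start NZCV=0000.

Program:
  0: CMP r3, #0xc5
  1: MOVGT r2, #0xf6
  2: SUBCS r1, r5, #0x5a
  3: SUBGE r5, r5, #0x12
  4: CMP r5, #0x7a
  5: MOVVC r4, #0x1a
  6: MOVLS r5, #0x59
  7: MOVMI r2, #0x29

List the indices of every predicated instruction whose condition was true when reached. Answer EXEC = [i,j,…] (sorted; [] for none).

[0] flags=0000 → (cmp)
[1] flags=0000 GT?T → r2=0xf6
[2] flags=0000 CS?F → skip
[3] flags=0000 GE?T → r5=0x6d
[4] flags=1000 → (cmp)
[5] flags=1000 VC?T → r4=0x1a
[6] flags=1000 LS?T → r5=0x59
[7] flags=1000 MI?T → r2=0x29

EXEC = [1,3,5,6,7]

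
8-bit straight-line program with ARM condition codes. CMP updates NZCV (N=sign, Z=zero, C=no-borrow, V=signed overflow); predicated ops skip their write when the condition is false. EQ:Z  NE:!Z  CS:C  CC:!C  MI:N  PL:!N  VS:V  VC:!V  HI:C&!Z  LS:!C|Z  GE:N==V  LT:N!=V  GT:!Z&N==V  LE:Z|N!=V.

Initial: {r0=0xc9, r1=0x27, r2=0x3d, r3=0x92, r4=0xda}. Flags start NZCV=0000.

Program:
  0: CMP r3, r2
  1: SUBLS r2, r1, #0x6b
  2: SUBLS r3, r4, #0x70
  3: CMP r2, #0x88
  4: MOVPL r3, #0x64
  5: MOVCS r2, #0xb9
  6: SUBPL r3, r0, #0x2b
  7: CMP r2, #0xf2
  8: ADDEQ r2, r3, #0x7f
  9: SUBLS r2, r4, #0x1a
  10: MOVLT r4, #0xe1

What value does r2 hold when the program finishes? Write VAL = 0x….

0: ✓ CMP  NZCV=0011
1: · SUBLS
2: · SUBLS
3: ✓ CMP  NZCV=1001
4: · MOVPL
5: · MOVCS
6: · SUBPL
7: ✓ CMP  NZCV=0000
8: · ADDEQ
9: ✓ SUBLS  r2←0xc0
10: · MOVLT

VAL = 0xc0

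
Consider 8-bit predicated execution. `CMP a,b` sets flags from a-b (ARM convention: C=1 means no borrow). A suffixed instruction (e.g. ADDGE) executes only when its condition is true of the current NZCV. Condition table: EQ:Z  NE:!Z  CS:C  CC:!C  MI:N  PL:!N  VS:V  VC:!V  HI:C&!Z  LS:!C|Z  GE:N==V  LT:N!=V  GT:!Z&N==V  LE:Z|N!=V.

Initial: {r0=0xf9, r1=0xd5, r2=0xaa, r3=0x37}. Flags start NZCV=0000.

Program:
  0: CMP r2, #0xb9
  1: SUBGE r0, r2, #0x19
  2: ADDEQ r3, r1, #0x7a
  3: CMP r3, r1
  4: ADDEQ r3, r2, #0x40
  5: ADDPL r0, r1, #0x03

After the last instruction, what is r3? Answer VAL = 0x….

VAL = 0x37

[0] flags=1000 → (cmp)
[1] flags=1000 GE?F → skip
[2] flags=1000 EQ?F → skip
[3] flags=0000 → (cmp)
[4] flags=0000 EQ?F → skip
[5] flags=0000 PL?T → r0=0xd8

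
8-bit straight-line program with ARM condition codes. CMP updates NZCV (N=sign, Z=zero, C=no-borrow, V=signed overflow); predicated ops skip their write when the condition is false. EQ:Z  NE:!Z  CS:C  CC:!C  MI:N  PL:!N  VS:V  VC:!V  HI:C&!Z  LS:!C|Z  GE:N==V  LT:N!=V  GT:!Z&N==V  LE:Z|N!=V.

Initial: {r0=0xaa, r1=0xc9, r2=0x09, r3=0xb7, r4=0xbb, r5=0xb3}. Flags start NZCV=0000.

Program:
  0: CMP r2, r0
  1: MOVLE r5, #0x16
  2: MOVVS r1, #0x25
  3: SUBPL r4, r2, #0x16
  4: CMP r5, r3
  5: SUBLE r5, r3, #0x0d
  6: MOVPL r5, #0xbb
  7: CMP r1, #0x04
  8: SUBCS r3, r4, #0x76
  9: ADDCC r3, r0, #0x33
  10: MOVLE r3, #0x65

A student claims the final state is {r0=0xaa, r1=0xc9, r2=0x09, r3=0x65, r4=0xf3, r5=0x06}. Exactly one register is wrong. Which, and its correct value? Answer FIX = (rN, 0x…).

0: ✓ CMP  NZCV=0000
1: · MOVLE
2: · MOVVS
3: ✓ SUBPL  r4←0xf3
4: ✓ CMP  NZCV=1000
5: ✓ SUBLE  r5←0xaa
6: · MOVPL
7: ✓ CMP  NZCV=1010
8: ✓ SUBCS  r3←0x7d
9: · ADDCC
10: ✓ MOVLE  r3←0x65

FIX = (r5, 0xaa)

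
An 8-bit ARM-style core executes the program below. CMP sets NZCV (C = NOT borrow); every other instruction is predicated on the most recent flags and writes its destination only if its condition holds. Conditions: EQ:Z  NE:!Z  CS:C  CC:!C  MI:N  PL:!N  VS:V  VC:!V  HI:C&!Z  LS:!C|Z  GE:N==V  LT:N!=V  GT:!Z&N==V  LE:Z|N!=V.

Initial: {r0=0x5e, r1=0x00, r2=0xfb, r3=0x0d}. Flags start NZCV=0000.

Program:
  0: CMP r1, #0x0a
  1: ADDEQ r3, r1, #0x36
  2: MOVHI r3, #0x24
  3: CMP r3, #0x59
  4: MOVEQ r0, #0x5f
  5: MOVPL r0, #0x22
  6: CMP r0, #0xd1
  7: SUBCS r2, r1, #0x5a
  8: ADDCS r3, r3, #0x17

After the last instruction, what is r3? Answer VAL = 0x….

[0] flags=1000 → (cmp)
[1] flags=1000 EQ?F → skip
[2] flags=1000 HI?F → skip
[3] flags=1000 → (cmp)
[4] flags=1000 EQ?F → skip
[5] flags=1000 PL?F → skip
[6] flags=1001 → (cmp)
[7] flags=1001 CS?F → skip
[8] flags=1001 CS?F → skip

VAL = 0x0d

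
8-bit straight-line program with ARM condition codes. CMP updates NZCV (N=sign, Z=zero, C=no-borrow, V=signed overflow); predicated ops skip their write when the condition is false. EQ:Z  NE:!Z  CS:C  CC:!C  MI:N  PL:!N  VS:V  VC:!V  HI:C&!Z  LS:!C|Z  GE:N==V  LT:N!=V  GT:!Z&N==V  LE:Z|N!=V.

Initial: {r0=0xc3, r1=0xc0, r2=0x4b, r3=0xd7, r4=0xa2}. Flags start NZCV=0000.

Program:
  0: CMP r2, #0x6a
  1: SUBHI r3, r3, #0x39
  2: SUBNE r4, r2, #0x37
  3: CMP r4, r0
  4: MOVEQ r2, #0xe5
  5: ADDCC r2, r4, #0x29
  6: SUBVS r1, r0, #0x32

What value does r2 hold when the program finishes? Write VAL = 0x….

[0] flags=1000 → (cmp)
[1] flags=1000 HI?F → skip
[2] flags=1000 NE?T → r4=0x14
[3] flags=0000 → (cmp)
[4] flags=0000 EQ?F → skip
[5] flags=0000 CC?T → r2=0x3d
[6] flags=0000 VS?F → skip

VAL = 0x3d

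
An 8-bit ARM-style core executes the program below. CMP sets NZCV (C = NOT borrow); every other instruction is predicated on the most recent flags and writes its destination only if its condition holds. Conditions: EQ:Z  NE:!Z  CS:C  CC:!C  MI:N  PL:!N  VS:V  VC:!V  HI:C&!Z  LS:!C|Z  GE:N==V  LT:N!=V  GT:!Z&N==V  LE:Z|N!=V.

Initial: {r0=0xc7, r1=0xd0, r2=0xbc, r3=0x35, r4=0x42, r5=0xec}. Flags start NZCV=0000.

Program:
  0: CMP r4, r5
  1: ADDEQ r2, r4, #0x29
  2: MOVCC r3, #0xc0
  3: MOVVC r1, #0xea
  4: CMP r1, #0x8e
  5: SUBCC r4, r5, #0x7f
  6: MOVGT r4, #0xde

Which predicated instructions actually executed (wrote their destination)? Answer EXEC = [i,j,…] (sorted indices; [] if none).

EXEC = [2,3,6]

[0] flags=0000 → (cmp)
[1] flags=0000 EQ?F → skip
[2] flags=0000 CC?T → r3=0xc0
[3] flags=0000 VC?T → r1=0xea
[4] flags=0010 → (cmp)
[5] flags=0010 CC?F → skip
[6] flags=0010 GT?T → r4=0xde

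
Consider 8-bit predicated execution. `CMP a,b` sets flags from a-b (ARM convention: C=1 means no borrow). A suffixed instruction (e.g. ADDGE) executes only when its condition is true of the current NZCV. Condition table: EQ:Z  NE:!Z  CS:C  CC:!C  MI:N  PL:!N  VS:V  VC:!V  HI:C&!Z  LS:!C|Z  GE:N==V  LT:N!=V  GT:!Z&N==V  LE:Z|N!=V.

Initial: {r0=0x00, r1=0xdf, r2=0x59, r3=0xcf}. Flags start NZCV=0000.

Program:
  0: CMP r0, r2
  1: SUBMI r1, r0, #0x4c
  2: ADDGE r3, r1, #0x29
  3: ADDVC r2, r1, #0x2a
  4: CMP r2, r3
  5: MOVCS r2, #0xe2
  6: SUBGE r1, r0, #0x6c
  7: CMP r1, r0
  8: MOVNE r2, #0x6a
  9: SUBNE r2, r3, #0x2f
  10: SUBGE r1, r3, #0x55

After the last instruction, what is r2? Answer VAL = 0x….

[0] flags=1000 → (cmp)
[1] flags=1000 MI?T → r1=0xb4
[2] flags=1000 GE?F → skip
[3] flags=1000 VC?T → r2=0xde
[4] flags=0010 → (cmp)
[5] flags=0010 CS?T → r2=0xe2
[6] flags=0010 GE?T → r1=0x94
[7] flags=1010 → (cmp)
[8] flags=1010 NE?T → r2=0x6a
[9] flags=1010 NE?T → r2=0xa0
[10] flags=1010 GE?F → skip

VAL = 0xa0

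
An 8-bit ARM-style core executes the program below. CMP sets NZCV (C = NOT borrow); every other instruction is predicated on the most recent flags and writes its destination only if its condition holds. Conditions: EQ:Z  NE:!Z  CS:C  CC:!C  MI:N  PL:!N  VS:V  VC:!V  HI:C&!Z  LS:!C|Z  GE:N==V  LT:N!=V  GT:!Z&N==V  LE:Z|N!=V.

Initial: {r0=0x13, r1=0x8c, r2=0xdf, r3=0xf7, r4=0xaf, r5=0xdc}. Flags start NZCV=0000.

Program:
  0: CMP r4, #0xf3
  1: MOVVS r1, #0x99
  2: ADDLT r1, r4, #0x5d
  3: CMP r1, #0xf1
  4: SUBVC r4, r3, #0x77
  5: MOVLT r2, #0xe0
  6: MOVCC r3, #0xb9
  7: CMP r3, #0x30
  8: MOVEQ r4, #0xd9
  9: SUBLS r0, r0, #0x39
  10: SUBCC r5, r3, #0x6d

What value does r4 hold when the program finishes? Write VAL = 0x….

[0] flags=1000 → (cmp)
[1] flags=1000 VS?F → skip
[2] flags=1000 LT?T → r1=0x0c
[3] flags=0000 → (cmp)
[4] flags=0000 VC?T → r4=0x80
[5] flags=0000 LT?F → skip
[6] flags=0000 CC?T → r3=0xb9
[7] flags=1010 → (cmp)
[8] flags=1010 EQ?F → skip
[9] flags=1010 LS?F → skip
[10] flags=1010 CC?F → skip

VAL = 0x80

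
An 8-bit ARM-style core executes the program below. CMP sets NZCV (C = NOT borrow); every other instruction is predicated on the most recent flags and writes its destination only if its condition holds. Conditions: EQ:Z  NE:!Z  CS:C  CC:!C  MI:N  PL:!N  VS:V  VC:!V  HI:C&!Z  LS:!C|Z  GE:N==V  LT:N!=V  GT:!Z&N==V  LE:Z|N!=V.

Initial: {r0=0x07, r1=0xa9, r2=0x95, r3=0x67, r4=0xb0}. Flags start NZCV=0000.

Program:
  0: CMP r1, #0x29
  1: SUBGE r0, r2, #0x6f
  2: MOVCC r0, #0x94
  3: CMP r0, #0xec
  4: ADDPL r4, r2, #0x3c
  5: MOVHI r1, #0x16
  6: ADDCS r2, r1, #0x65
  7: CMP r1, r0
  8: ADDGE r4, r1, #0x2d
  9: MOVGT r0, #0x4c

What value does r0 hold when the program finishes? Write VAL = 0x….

VAL = 0x07

[0] flags=1010 → (cmp)
[1] flags=1010 GE?F → skip
[2] flags=1010 CC?F → skip
[3] flags=0000 → (cmp)
[4] flags=0000 PL?T → r4=0xd1
[5] flags=0000 HI?F → skip
[6] flags=0000 CS?F → skip
[7] flags=1010 → (cmp)
[8] flags=1010 GE?F → skip
[9] flags=1010 GT?F → skip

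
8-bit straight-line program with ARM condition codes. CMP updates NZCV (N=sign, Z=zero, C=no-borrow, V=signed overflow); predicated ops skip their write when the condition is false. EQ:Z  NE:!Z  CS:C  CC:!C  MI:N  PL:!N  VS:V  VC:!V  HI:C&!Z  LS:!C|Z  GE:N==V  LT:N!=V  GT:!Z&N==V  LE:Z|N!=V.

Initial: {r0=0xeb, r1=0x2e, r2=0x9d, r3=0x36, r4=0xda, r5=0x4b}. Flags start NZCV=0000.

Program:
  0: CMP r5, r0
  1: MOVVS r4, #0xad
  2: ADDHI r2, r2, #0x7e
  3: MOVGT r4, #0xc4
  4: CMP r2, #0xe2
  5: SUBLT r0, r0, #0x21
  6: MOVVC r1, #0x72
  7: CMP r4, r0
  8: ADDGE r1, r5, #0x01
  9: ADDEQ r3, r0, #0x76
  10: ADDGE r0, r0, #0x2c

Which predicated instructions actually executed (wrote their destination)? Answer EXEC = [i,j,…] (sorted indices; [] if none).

EXEC = [3,5,6]

[0] flags=0000 → (cmp)
[1] flags=0000 VS?F → skip
[2] flags=0000 HI?F → skip
[3] flags=0000 GT?T → r4=0xc4
[4] flags=1000 → (cmp)
[5] flags=1000 LT?T → r0=0xca
[6] flags=1000 VC?T → r1=0x72
[7] flags=1000 → (cmp)
[8] flags=1000 GE?F → skip
[9] flags=1000 EQ?F → skip
[10] flags=1000 GE?F → skip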